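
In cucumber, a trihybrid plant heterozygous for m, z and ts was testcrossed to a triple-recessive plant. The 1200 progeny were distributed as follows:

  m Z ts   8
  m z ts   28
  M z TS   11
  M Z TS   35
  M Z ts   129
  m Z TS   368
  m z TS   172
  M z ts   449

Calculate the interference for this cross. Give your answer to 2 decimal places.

0.13

The two most frequent reciprocal classes, m Z TS and M z ts, are the parental types, so the F1 was m Z TS / M z ts.
The two rarest classes, m Z ts and M z TS, are the double crossovers. Comparing them with the parentals, only the ts allele has switched, so ts is the middle locus and the order is m – ts – z.
m–ts: (63 + 19)/1200 = 0.0683; ts–z: (301 + 19)/1200 = 0.2667.
Expected DCO frequency = 0.0683 × 0.2667 ≈ 0.01822; observed = 19/1200 ≈ 0.01583.
Coefficient of coincidence = 0.01583/0.01822 ≈ 0.87; interference = 1 − 0.87 = 0.13.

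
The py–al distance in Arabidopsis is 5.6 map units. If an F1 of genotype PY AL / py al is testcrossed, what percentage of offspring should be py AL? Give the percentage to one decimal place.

A map distance of 5.6 map units corresponds to a recombination frequency of 0.056.
The F1 is PY AL / py al, so py AL is a recombinant gamete class with expected frequency r/2 = 0.056/2 = 0.0280.
That is 0.0280 = 2.8% of the progeny.

2.8%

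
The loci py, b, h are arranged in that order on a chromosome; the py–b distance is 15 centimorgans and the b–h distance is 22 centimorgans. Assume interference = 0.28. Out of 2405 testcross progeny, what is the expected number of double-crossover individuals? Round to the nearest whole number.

57

Map distances give recombination frequencies of 0.150 and 0.220 for the two intervals.
With interference 0.28 (so coincidence = 0.72), expected double-crossover frequency = 0.150 × 0.220 × 0.72 = 0.02376.
Expected number = 0.02376 × 2405 = 57.14 ≈ 57.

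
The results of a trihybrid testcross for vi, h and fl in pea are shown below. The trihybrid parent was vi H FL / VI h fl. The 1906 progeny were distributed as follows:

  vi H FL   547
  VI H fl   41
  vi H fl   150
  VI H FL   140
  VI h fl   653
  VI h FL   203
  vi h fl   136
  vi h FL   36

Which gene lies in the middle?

h

The two rarest classes, vi h FL and VI H fl, are the double crossovers. Comparing them with the parentals, only the h allele has switched, so h is the middle locus and the order is vi – h – fl.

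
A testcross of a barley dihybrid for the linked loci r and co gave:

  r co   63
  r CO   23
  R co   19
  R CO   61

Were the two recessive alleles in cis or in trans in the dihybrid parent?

cis

The two most frequent classes are R CO (61) and r co (63); these are the parental (non-recombinant) types.
So the F1 carried R CO on one chromosome and r co on the other — the recessive alleles are on the same chromosome (cis / coupling).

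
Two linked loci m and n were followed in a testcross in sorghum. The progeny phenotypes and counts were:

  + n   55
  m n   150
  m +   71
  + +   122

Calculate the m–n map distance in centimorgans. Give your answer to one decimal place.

The two most frequent classes, + + (122) and m n (150), are the parental types, so the F1 was + + / m n.
The recombinant classes are + n and m +: 55 + 71 = 126.
Recombination frequency = 126/398 = 0.3166 ≈ 31.7%, i.e. 31.7 centimorgans.

31.7 centimorgans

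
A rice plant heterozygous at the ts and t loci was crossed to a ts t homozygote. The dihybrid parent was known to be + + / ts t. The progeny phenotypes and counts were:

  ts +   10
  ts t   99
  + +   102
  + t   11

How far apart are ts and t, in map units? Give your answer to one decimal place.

The recombinant classes are + t and ts +: 11 + 10 = 21.
Recombination frequency = 21/222 = 0.0946 ≈ 9.5%, i.e. 9.5 map units.

9.5 map units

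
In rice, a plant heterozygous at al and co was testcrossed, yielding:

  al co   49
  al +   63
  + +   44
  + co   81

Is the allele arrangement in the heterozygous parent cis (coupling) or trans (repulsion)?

trans

The two most frequent classes are + co (81) and al + (63); these are the parental (non-recombinant) types.
So the F1 carried + co on one chromosome and al + on the other — the recessive alleles are on opposite chromosomes (trans / repulsion).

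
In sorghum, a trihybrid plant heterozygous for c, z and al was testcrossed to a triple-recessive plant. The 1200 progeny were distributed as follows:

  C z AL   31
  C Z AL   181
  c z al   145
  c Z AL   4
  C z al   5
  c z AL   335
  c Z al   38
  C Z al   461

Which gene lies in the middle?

The two most frequent reciprocal classes, c z AL and C Z al, are the parental types, so the F1 was c z AL / C Z al.
The two rarest classes, c Z AL and C z al, are the double crossovers. Comparing them with the parentals, only the z allele has switched, so z is the middle locus and the order is c – z – al.

z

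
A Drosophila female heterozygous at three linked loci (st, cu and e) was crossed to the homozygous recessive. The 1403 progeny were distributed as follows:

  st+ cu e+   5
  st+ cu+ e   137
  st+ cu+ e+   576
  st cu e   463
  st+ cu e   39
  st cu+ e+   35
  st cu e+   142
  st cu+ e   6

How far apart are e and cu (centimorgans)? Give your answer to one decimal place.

20.7 centimorgans

The two most frequent reciprocal classes, st cu e and st+ cu+ e+, are the parental types, so the F1 was st cu e / st+ cu+ e+.
The two rarest classes, st cu+ e and st+ cu e+, are the double crossovers. Comparing them with the parentals, only the cu allele has switched, so cu is the middle locus and the order is st – cu – e.
Crossovers in the cu–e interval produce the single-crossover classes st cu e+ and st+ cu+ e (142 + 137 = 279) plus the double crossovers (11).
RF(cu–e) = (279 + 11) / 1403 = 290/1403 = 0.2067 → 20.7 centimorgans.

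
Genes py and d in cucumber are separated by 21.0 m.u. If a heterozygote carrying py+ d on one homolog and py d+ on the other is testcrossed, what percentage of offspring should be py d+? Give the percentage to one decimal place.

A map distance of 21.0 m.u. corresponds to a recombination frequency of 0.210.
The F1 is py+ d / py d+, so py d+ is a parental gamete class with expected frequency (1 − r)/2 = 0.790/2 = 0.3950.
That is 0.3950 = 39.5% of the progeny.

39.5%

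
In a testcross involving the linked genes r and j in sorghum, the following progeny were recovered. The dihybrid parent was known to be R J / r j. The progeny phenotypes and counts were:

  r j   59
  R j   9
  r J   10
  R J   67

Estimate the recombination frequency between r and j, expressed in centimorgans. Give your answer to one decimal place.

13.1 centimorgans

The recombinant classes are R j and r J: 9 + 10 = 19.
Recombination frequency = 19/145 = 0.1310 ≈ 13.1%, i.e. 13.1 centimorgans.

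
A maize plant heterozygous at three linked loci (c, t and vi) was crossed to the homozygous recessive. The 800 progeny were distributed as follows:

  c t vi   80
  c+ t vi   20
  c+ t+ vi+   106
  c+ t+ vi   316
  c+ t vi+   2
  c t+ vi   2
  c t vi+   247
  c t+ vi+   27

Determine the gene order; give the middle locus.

c

The two most frequent reciprocal classes, c t vi+ and c+ t+ vi, are the parental types, so the F1 was c t vi+ / c+ t+ vi.
The two rarest classes, c+ t vi+ and c t+ vi, are the double crossovers. Comparing them with the parentals, only the c allele has switched, so c is the middle locus and the order is vi – c – t.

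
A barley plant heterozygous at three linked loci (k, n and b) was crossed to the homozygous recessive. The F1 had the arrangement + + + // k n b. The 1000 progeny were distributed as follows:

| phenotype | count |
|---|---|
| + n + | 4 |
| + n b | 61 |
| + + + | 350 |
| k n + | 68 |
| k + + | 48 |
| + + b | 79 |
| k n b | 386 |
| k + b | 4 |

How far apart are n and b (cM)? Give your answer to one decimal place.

15.5 cM

The two rarest classes, + n + and k + b, are the double crossovers. Comparing them with the parentals, only the n allele has switched, so n is the middle locus and the order is b – n – k.
Crossovers in the b–n interval produce the single-crossover classes + + b and k n + (79 + 68 = 147) plus the double crossovers (8).
RF(b–n) = (147 + 8) / 1000 = 155/1000 = 0.1550 → 15.5 cM.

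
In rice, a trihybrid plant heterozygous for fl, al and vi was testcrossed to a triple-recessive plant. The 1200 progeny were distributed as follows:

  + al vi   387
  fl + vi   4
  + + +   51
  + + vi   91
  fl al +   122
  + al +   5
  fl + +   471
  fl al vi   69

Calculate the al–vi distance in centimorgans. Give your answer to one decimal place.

The two most frequent reciprocal classes, + al vi and fl + +, are the parental types, so the F1 was + al vi / fl + +.
The two rarest classes, + al + and fl + vi, are the double crossovers. Comparing them with the parentals, only the vi allele has switched, so vi is the middle locus and the order is fl – vi – al.
Crossovers in the vi–al interval produce the single-crossover classes + + vi and fl al + (91 + 122 = 213) plus the double crossovers (9).
RF(vi–al) = (213 + 9) / 1200 = 222/1200 = 0.1850 → 18.5 centimorgans.

18.5 centimorgans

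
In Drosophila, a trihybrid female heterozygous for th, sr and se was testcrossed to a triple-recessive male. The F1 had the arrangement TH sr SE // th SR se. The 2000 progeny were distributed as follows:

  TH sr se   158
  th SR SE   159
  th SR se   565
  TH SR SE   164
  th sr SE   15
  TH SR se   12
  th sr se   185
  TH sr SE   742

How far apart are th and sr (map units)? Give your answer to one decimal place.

The two rarest classes, th sr SE and TH SR se, are the double crossovers. Comparing them with the parentals, only the th allele has switched, so th is the middle locus and the order is se – th – sr.
Crossovers in the th–sr interval produce the single-crossover classes TH SR SE and th sr se (164 + 185 = 349) plus the double crossovers (27).
RF(th–sr) = (349 + 27) / 2000 = 376/2000 = 0.1880 → 18.8 map units.

18.8 map units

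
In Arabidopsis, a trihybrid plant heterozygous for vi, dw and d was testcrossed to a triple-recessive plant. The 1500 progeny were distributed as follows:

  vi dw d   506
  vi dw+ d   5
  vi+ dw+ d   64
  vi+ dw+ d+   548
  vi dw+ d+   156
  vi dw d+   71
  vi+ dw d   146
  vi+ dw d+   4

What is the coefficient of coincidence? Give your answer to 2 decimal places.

The two most frequent reciprocal classes, vi dw d and vi+ dw+ d+, are the parental types, so the F1 was vi dw d / vi+ dw+ d+.
The two rarest classes, vi dw+ d and vi+ dw d+, are the double crossovers. Comparing them with the parentals, only the dw allele has switched, so dw is the middle locus and the order is d – dw – vi.
d–dw: (135 + 9)/1500 = 0.0960; dw–vi: (302 + 9)/1500 = 0.2073.
Expected DCO frequency = 0.0960 × 0.2073 ≈ 0.01990; observed = 9/1500 ≈ 0.00600.
Coefficient of coincidence = 0.00600/0.01990 ≈ 0.30.

0.30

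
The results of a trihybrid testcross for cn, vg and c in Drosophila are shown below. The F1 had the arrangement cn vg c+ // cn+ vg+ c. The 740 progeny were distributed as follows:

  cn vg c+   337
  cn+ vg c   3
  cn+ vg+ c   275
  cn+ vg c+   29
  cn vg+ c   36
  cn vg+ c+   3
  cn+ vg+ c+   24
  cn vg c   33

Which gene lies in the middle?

The two rarest classes, cn vg+ c+ and cn+ vg c, are the double crossovers. Comparing them with the parentals, only the vg allele has switched, so vg is the middle locus and the order is c – vg – cn.

vg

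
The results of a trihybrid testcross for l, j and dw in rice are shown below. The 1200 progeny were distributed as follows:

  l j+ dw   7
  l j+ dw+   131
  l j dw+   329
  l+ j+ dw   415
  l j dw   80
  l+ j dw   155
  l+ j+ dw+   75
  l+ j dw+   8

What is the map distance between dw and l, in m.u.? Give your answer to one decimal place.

14.2 m.u.

The two most frequent reciprocal classes, l+ j+ dw and l j dw+, are the parental types, so the F1 was l+ j+ dw / l j dw+.
The two rarest classes, l j+ dw and l+ j dw+, are the double crossovers. Comparing them with the parentals, only the l allele has switched, so l is the middle locus and the order is j – l – dw.
Crossovers in the l–dw interval produce the single-crossover classes l+ j+ dw+ and l j dw (75 + 80 = 155) plus the double crossovers (15).
RF(l–dw) = (155 + 15) / 1200 = 170/1200 = 0.1417 → 14.2 m.u.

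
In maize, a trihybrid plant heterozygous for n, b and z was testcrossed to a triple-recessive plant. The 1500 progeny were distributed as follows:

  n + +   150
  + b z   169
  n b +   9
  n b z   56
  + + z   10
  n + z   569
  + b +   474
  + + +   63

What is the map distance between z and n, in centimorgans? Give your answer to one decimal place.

The two most frequent reciprocal classes, + b + and n + z, are the parental types, so the F1 was + b + / n + z.
The two rarest classes, n b + and + + z, are the double crossovers. Comparing them with the parentals, only the n allele has switched, so n is the middle locus and the order is b – n – z.
Crossovers in the n–z interval produce the single-crossover classes + b z and n + + (169 + 150 = 319) plus the double crossovers (19).
RF(n–z) = (319 + 19) / 1500 = 338/1500 = 0.2253 → 22.5 centimorgans.

22.5 centimorgans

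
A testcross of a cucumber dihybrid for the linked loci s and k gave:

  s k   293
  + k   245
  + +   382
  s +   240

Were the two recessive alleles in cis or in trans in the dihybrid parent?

cis

The two most frequent classes are + + (382) and s k (293); these are the parental (non-recombinant) types.
So the F1 carried + + on one chromosome and s k on the other — the recessive alleles are on the same chromosome (cis / coupling).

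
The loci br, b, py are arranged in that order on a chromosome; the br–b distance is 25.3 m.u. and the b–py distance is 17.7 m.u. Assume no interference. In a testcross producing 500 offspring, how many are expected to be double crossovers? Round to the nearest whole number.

Map distances give recombination frequencies of 0.253 and 0.177 for the two intervals.
With no interference, expected double-crossover frequency = 0.253 × 0.177 = 0.04478.
Expected number = 0.04478 × 500 = 22.39 ≈ 22.

22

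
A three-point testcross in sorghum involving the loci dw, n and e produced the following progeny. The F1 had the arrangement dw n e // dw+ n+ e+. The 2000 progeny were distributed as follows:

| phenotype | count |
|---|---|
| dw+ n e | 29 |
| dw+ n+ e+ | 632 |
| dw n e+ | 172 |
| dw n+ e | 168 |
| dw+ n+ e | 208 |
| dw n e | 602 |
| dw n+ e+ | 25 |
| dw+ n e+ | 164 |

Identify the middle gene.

dw

The two rarest classes, dw+ n e and dw n+ e+, are the double crossovers. Comparing them with the parentals, only the dw allele has switched, so dw is the middle locus and the order is e – dw – n.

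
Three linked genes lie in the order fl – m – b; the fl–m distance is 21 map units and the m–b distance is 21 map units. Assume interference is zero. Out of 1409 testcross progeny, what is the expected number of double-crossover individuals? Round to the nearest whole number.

Map distances give recombination frequencies of 0.210 and 0.210 for the two intervals.
With no interference, expected double-crossover frequency = 0.210 × 0.210 = 0.04410.
Expected number = 0.04410 × 1409 = 62.14 ≈ 62.

62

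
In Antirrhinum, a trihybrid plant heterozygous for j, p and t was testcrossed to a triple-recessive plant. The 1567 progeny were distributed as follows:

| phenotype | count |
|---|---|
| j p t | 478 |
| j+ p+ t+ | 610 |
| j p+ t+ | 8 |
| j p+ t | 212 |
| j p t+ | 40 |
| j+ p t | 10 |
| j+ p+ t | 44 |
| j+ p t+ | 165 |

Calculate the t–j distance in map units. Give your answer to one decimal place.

The two most frequent reciprocal classes, j p t and j+ p+ t+, are the parental types, so the F1 was j p t / j+ p+ t+.
The two rarest classes, j+ p t and j p+ t+, are the double crossovers. Comparing them with the parentals, only the j allele has switched, so j is the middle locus and the order is t – j – p.
Crossovers in the t–j interval produce the single-crossover classes j p t+ and j+ p+ t (40 + 44 = 84) plus the double crossovers (18).
RF(t–j) = (84 + 18) / 1567 = 102/1567 = 0.0651 → 6.5 map units.

6.5 map units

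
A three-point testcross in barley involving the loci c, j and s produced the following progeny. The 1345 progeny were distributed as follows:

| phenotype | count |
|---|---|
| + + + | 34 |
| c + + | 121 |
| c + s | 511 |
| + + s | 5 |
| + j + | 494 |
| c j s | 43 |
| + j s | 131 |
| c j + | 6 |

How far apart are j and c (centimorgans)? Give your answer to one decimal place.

6.5 centimorgans

The two most frequent reciprocal classes, + j + and c + s, are the parental types, so the F1 was + j + / c + s.
The two rarest classes, c j + and + + s, are the double crossovers. Comparing them with the parentals, only the c allele has switched, so c is the middle locus and the order is j – c – s.
Crossovers in the j–c interval produce the single-crossover classes + + + and c j s (34 + 43 = 77) plus the double crossovers (11).
RF(j–c) = (77 + 11) / 1345 = 88/1345 = 0.0654 → 6.5 centimorgans.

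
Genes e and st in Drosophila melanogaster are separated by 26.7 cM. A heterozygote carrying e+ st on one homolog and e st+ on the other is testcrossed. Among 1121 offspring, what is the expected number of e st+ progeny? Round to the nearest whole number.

A map distance of 26.7 cM corresponds to a recombination frequency of 0.267.
The F1 is e+ st / e st+, so e st+ is a parental gamete class with expected frequency (1 − r)/2 = 0.733/2 = 0.3665.
Expected number = 0.3665 × 1121 = 410.85 ≈ 411.

411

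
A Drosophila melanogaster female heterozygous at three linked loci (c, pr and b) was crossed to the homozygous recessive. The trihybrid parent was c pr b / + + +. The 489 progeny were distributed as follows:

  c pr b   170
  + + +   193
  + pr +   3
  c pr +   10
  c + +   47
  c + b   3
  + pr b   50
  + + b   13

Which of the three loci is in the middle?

pr

The two rarest classes, c + b and + pr +, are the double crossovers. Comparing them with the parentals, only the pr allele has switched, so pr is the middle locus and the order is c – pr – b.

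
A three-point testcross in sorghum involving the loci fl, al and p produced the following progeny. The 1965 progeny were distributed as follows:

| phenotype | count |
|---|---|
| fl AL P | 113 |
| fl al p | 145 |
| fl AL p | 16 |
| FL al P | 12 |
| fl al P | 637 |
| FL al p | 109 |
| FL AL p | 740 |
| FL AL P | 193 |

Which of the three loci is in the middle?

fl

The two most frequent reciprocal classes, FL AL p and fl al P, are the parental types, so the F1 was FL AL p / fl al P.
The two rarest classes, fl AL p and FL al P, are the double crossovers. Comparing them with the parentals, only the fl allele has switched, so fl is the middle locus and the order is al – fl – p.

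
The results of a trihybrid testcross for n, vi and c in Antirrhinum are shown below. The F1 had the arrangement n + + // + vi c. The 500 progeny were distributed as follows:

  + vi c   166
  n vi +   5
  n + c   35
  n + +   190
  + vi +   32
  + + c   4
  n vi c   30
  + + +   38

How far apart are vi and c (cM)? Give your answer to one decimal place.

15.2 cM

The two rarest classes, n vi + and + + c, are the double crossovers. Comparing them with the parentals, only the vi allele has switched, so vi is the middle locus and the order is n – vi – c.
Crossovers in the vi–c interval produce the single-crossover classes n + c and + vi + (35 + 32 = 67) plus the double crossovers (9).
RF(vi–c) = (67 + 9) / 500 = 76/500 = 0.1520 → 15.2 cM.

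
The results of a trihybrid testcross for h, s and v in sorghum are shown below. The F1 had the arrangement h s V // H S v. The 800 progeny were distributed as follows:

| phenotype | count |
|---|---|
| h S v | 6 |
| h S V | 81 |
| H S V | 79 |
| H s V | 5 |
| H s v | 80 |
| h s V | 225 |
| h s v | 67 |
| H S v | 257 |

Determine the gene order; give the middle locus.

h

The two rarest classes, H s V and h S v, are the double crossovers. Comparing them with the parentals, only the h allele has switched, so h is the middle locus and the order is s – h – v.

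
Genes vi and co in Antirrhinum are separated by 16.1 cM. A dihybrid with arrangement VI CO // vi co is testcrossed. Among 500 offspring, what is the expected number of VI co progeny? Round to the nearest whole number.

A map distance of 16.1 cM corresponds to a recombination frequency of 0.161.
The F1 is VI CO / vi co, so VI co is a recombinant gamete class with expected frequency r/2 = 0.161/2 = 0.0805.
Expected number = 0.0805 × 500 = 40.25 ≈ 40.

40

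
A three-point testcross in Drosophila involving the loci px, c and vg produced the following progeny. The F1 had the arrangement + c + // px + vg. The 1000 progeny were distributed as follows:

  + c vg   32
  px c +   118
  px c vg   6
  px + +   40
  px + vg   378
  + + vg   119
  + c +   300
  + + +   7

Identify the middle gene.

c

The two rarest classes, + + + and px c vg, are the double crossovers. Comparing them with the parentals, only the c allele has switched, so c is the middle locus and the order is vg – c – px.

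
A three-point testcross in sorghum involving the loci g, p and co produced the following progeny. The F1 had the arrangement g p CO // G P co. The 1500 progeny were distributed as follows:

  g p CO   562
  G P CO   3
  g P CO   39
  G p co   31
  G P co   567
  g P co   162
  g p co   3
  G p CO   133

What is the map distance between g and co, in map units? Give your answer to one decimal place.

The two rarest classes, g p co and G P CO, are the double crossovers. Comparing them with the parentals, only the co allele has switched, so co is the middle locus and the order is g – co – p.
Crossovers in the g–co interval produce the single-crossover classes G p CO and g P co (133 + 162 = 295) plus the double crossovers (6).
RF(g–co) = (295 + 6) / 1500 = 301/1500 = 0.2007 → 20.1 map units.

20.1 map units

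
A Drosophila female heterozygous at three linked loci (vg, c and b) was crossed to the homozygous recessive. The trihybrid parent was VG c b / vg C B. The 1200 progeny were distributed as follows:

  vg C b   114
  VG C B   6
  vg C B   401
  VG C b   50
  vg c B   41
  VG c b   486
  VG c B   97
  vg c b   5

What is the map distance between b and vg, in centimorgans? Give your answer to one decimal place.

18.5 centimorgans

The two rarest classes, vg c b and VG C B, are the double crossovers. Comparing them with the parentals, only the vg allele has switched, so vg is the middle locus and the order is b – vg – c.
Crossovers in the b–vg interval produce the single-crossover classes VG c B and vg C b (97 + 114 = 211) plus the double crossovers (11).
RF(b–vg) = (211 + 11) / 1200 = 222/1200 = 0.1850 → 18.5 centimorgans.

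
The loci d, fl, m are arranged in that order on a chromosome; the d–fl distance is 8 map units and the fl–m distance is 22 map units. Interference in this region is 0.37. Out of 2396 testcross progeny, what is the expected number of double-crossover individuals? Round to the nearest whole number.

Map distances give recombination frequencies of 0.080 and 0.220 for the two intervals.
With interference 0.37 (so coincidence = 0.63), expected double-crossover frequency = 0.080 × 0.220 × 0.63 = 0.01109.
Expected number = 0.01109 × 2396 = 26.57 ≈ 27.

27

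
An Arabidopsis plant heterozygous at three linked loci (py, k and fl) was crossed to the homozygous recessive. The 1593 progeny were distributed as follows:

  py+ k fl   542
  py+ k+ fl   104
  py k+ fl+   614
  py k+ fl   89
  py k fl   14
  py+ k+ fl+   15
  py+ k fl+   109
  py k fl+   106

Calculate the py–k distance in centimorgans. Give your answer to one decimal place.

15.0 centimorgans

The two most frequent reciprocal classes, py k+ fl+ and py+ k fl, are the parental types, so the F1 was py k+ fl+ / py+ k fl.
The two rarest classes, py+ k+ fl+ and py k fl, are the double crossovers. Comparing them with the parentals, only the py allele has switched, so py is the middle locus and the order is fl – py – k.
Crossovers in the py–k interval produce the single-crossover classes py k fl+ and py+ k+ fl (106 + 104 = 210) plus the double crossovers (29).
RF(py–k) = (210 + 29) / 1593 = 239/1593 = 0.1500 → 15.0 centimorgans.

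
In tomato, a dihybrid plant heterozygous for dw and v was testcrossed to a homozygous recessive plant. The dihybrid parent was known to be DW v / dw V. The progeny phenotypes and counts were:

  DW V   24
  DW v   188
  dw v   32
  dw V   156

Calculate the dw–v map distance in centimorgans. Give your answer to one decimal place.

The recombinant classes are DW V and dw v: 24 + 32 = 56.
Recombination frequency = 56/400 = 0.1400 ≈ 14.0%, i.e. 14.0 centimorgans.

14.0 centimorgans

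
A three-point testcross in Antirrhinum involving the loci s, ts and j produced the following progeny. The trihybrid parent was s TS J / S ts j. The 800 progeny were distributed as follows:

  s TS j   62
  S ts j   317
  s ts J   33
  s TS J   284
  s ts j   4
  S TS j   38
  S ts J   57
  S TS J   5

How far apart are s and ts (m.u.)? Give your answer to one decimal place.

The two rarest classes, S TS J and s ts j, are the double crossovers. Comparing them with the parentals, only the s allele has switched, so s is the middle locus and the order is j – s – ts.
Crossovers in the s–ts interval produce the single-crossover classes s ts J and S TS j (33 + 38 = 71) plus the double crossovers (9).
RF(s–ts) = (71 + 9) / 800 = 80/800 = 0.1000 → 10.0 m.u.

10.0 m.u.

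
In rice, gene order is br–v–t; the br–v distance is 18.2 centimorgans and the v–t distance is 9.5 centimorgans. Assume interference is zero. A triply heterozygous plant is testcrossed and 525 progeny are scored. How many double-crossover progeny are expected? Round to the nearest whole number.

Map distances give recombination frequencies of 0.182 and 0.095 for the two intervals.
With no interference, expected double-crossover frequency = 0.182 × 0.095 = 0.01729.
Expected number = 0.01729 × 525 = 9.08 ≈ 9.

9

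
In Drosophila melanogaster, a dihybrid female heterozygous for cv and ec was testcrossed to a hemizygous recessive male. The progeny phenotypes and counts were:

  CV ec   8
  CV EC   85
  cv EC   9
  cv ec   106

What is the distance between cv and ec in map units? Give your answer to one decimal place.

The two most frequent classes, CV EC (85) and cv ec (106), are the parental types, so the F1 was CV EC / cv ec.
The recombinant classes are CV ec and cv EC: 8 + 9 = 17.
Recombination frequency = 17/208 = 0.0817 ≈ 8.2%, i.e. 8.2 map units.

8.2 map units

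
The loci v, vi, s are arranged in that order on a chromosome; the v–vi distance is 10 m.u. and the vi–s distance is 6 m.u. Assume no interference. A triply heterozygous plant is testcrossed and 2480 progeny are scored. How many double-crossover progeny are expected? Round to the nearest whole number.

Map distances give recombination frequencies of 0.100 and 0.060 for the two intervals.
With no interference, expected double-crossover frequency = 0.100 × 0.060 = 0.00600.
Expected number = 0.00600 × 2480 = 14.88 ≈ 15.

15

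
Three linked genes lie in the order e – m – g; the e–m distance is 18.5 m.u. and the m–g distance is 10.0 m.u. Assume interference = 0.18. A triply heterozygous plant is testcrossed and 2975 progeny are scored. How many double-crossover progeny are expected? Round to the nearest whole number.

45

Map distances give recombination frequencies of 0.185 and 0.100 for the two intervals.
With interference 0.18 (so coincidence = 0.82), expected double-crossover frequency = 0.185 × 0.100 × 0.82 = 0.01517.
Expected number = 0.01517 × 2975 = 45.13 ≈ 45.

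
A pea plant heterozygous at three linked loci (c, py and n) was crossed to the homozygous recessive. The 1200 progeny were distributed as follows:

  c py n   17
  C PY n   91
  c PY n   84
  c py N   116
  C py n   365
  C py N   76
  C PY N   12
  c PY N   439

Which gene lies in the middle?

The two most frequent reciprocal classes, c PY N and C py n, are the parental types, so the F1 was c PY N / C py n.
The two rarest classes, C PY N and c py n, are the double crossovers. Comparing them with the parentals, only the c allele has switched, so c is the middle locus and the order is py – c – n.

c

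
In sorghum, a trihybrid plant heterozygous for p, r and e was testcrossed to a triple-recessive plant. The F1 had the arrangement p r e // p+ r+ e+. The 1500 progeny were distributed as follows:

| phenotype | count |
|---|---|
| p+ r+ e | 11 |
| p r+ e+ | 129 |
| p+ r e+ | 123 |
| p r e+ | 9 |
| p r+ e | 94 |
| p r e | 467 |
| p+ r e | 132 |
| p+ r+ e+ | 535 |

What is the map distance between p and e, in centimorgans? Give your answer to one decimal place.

The two rarest classes, p r e+ and p+ r+ e, are the double crossovers. Comparing them with the parentals, only the e allele has switched, so e is the middle locus and the order is p – e – r.
Crossovers in the p–e interval produce the single-crossover classes p+ r e and p r+ e+ (132 + 129 = 261) plus the double crossovers (20).
RF(p–e) = (261 + 20) / 1500 = 281/1500 = 0.1873 → 18.7 centimorgans.

18.7 centimorgans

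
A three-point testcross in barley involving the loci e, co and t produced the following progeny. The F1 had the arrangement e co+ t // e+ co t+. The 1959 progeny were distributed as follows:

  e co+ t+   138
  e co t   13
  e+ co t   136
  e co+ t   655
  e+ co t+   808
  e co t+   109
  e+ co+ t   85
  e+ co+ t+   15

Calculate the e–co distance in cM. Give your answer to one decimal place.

The two rarest classes, e co t and e+ co+ t+, are the double crossovers. Comparing them with the parentals, only the co allele has switched, so co is the middle locus and the order is e – co – t.
Crossovers in the e–co interval produce the single-crossover classes e+ co+ t and e co t+ (85 + 109 = 194) plus the double crossovers (28).
RF(e–co) = (194 + 28) / 1959 = 222/1959 = 0.1133 → 11.3 cM.

11.3 cM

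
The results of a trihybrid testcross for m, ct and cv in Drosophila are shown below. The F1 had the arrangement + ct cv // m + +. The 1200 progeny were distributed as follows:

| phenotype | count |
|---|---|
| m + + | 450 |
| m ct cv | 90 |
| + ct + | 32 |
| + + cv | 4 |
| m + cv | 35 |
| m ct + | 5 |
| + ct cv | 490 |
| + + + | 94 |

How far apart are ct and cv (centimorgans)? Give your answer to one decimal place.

6.3 centimorgans

The two rarest classes, + + cv and m ct +, are the double crossovers. Comparing them with the parentals, only the ct allele has switched, so ct is the middle locus and the order is cv – ct – m.
Crossovers in the cv–ct interval produce the single-crossover classes + ct + and m + cv (32 + 35 = 67) plus the double crossovers (9).
RF(cv–ct) = (67 + 9) / 1200 = 76/1200 = 0.0633 → 6.3 centimorgans.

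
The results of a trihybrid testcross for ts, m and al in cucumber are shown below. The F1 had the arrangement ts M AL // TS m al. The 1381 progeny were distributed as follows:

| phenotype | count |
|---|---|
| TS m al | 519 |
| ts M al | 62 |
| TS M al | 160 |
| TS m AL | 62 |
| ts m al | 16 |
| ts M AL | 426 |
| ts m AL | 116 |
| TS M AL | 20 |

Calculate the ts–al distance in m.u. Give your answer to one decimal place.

11.6 m.u.

The two rarest classes, TS M AL and ts m al, are the double crossovers. Comparing them with the parentals, only the ts allele has switched, so ts is the middle locus and the order is al – ts – m.
Crossovers in the al–ts interval produce the single-crossover classes ts M al and TS m AL (62 + 62 = 124) plus the double crossovers (36).
RF(al–ts) = (124 + 36) / 1381 = 160/1381 = 0.1159 → 11.6 m.u.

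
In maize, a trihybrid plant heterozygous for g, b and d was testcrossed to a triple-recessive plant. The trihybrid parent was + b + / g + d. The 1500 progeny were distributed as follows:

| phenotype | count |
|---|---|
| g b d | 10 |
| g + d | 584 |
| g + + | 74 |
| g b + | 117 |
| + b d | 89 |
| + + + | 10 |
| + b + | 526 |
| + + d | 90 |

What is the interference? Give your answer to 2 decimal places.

0.28

The two rarest classes, + + + and g b d, are the double crossovers. Comparing them with the parentals, only the b allele has switched, so b is the middle locus and the order is g – b – d.
g–b: (207 + 20)/1500 = 0.1513; b–d: (163 + 20)/1500 = 0.1220.
Expected DCO frequency = 0.1513 × 0.1220 ≈ 0.01846; observed = 20/1500 ≈ 0.01333.
Coefficient of coincidence = 0.01333/0.01846 ≈ 0.72; interference = 1 − 0.72 = 0.28.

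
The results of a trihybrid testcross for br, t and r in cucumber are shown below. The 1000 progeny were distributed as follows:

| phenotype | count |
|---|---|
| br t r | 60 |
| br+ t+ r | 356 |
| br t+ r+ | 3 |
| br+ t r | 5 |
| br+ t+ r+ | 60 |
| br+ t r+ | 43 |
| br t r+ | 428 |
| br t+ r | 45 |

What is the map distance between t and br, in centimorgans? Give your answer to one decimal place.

9.6 centimorgans

The two most frequent reciprocal classes, br t r+ and br+ t+ r, are the parental types, so the F1 was br t r+ / br+ t+ r.
The two rarest classes, br t+ r+ and br+ t r, are the double crossovers. Comparing them with the parentals, only the t allele has switched, so t is the middle locus and the order is br – t – r.
Crossovers in the br–t interval produce the single-crossover classes br+ t r+ and br t+ r (43 + 45 = 88) plus the double crossovers (8).
RF(br–t) = (88 + 8) / 1000 = 96/1000 = 0.0960 → 9.6 centimorgans.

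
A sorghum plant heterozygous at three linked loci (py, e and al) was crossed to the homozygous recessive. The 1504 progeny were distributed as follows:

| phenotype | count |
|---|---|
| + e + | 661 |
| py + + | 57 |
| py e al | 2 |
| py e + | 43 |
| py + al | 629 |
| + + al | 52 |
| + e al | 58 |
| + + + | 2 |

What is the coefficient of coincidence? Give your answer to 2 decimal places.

The two most frequent reciprocal classes, + e + and py + al, are the parental types, so the F1 was + e + / py + al.
The two rarest classes, + + + and py e al, are the double crossovers. Comparing them with the parentals, only the e allele has switched, so e is the middle locus and the order is al – e – py.
al–e: (115 + 4)/1504 = 0.0791; e–py: (95 + 4)/1504 = 0.0658.
Expected DCO frequency = 0.0791 × 0.0658 ≈ 0.00520; observed = 4/1504 ≈ 0.00266.
Coefficient of coincidence = 0.00266/0.00520 ≈ 0.51.

0.51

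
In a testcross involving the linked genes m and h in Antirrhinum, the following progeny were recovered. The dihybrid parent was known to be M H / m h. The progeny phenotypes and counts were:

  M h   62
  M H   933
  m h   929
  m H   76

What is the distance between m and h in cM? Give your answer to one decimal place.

The recombinant classes are M h and m H: 62 + 76 = 138.
Recombination frequency = 138/2000 = 0.0690 ≈ 6.9%, i.e. 6.9 cM.

6.9 cM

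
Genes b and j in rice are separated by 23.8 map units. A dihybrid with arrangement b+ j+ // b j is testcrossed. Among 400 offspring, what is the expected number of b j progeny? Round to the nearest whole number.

152

A map distance of 23.8 map units corresponds to a recombination frequency of 0.238.
The F1 is b+ j+ / b j, so b j is a parental gamete class with expected frequency (1 − r)/2 = 0.762/2 = 0.3810.
Expected number = 0.3810 × 400 = 152.40 ≈ 152.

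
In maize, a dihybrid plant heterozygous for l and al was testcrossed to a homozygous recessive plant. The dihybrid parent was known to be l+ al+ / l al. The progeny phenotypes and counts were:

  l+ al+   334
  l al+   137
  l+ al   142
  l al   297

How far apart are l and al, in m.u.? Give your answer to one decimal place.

The recombinant classes are l+ al and l al+: 142 + 137 = 279.
Recombination frequency = 279/910 = 0.3066 ≈ 30.7%, i.e. 30.7 m.u.

30.7 m.u.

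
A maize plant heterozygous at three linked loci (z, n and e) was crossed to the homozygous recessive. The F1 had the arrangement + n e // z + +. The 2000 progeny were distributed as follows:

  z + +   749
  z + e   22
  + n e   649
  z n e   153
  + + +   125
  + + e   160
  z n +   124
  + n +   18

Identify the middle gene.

e

The two rarest classes, + n + and z + e, are the double crossovers. Comparing them with the parentals, only the e allele has switched, so e is the middle locus and the order is n – e – z.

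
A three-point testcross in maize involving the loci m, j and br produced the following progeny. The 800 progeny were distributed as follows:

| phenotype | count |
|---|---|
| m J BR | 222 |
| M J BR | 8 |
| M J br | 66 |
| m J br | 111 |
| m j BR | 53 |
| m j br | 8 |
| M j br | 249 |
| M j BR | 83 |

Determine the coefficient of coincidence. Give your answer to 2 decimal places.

0.45

The two most frequent reciprocal classes, M j br and m J BR, are the parental types, so the F1 was M j br / m J BR.
The two rarest classes, m j br and M J BR, are the double crossovers. Comparing them with the parentals, only the m allele has switched, so m is the middle locus and the order is j – m – br.
j–m: (119 + 16)/800 = 0.1688; m–br: (194 + 16)/800 = 0.2625.
Expected DCO frequency = 0.1688 × 0.2625 ≈ 0.04431; observed = 16/800 ≈ 0.02000.
Coefficient of coincidence = 0.02000/0.04431 ≈ 0.45.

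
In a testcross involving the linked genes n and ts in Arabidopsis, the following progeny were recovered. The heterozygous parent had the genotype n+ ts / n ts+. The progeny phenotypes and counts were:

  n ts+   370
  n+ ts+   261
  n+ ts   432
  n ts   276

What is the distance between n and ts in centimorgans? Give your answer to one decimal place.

The recombinant classes are n+ ts+ and n ts: 261 + 276 = 537.
Recombination frequency = 537/1339 = 0.4010 ≈ 40.1%, i.e. 40.1 centimorgans.

40.1 centimorgans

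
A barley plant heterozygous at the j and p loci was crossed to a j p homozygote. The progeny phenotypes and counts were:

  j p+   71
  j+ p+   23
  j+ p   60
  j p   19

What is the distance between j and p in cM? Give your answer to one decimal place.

The two most frequent classes, j+ p (60) and j p+ (71), are the parental types, so the F1 was j+ p / j p+.
The recombinant classes are j+ p+ and j p: 23 + 19 = 42.
Recombination frequency = 42/173 = 0.2428 ≈ 24.3%, i.e. 24.3 cM.

24.3 cM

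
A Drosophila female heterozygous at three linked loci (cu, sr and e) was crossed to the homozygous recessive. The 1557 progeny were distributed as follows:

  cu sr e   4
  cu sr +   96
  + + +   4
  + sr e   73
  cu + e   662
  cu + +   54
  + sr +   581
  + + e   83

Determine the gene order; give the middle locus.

sr

The two most frequent reciprocal classes, + sr + and cu + e, are the parental types, so the F1 was + sr + / cu + e.
The two rarest classes, + + + and cu sr e, are the double crossovers. Comparing them with the parentals, only the sr allele has switched, so sr is the middle locus and the order is e – sr – cu.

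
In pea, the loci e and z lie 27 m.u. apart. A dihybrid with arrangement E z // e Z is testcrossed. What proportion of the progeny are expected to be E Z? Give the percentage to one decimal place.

A map distance of 27 m.u. corresponds to a recombination frequency of 0.270.
The F1 is E z / e Z, so E Z is a recombinant gamete class with expected frequency r/2 = 0.270/2 = 0.1350.
That is 0.1350 = 13.5% of the progeny.

13.5%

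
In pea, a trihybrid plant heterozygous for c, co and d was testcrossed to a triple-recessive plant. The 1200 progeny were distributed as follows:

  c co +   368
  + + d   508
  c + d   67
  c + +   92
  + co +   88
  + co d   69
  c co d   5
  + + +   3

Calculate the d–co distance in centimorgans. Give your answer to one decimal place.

14.1 centimorgans

The two most frequent reciprocal classes, c co + and + + d, are the parental types, so the F1 was c co + / + + d.
The two rarest classes, c co d and + + +, are the double crossovers. Comparing them with the parentals, only the d allele has switched, so d is the middle locus and the order is co – d – c.
Crossovers in the co–d interval produce the single-crossover classes c + + and + co d (92 + 69 = 161) plus the double crossovers (8).
RF(co–d) = (161 + 8) / 1200 = 169/1200 = 0.1408 → 14.1 centimorgans.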